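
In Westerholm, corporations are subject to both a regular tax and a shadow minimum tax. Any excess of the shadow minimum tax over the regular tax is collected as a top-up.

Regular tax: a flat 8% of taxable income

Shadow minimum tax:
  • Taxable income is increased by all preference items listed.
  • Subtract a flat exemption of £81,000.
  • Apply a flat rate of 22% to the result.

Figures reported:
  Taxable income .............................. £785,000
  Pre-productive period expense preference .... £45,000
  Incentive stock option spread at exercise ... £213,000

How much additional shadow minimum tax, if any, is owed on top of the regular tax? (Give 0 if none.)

Regular tax:
  £785,000 × 8% = £62,800

Shadow minimum tax:
  Adjusted income: £785,000 + £45,000 + £213,000 = £1,043,000
  Less exemption £81,000 → base £962,000
  £962,000 × 22% = £211,640

Excess of shadow minimum tax over regular tax: £211,640 − £62,800 = £148,840.

£148,840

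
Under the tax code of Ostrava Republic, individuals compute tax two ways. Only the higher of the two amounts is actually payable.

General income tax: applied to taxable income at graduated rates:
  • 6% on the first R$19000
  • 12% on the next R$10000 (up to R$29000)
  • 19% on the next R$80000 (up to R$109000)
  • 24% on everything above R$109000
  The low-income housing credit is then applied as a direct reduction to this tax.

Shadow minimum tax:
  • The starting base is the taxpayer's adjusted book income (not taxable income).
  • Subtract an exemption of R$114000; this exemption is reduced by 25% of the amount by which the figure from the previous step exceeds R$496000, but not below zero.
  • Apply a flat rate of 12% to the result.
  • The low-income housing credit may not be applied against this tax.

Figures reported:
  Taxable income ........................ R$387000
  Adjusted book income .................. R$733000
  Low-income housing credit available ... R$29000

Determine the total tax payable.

R$81390

Shadow minimum tax:
  Base (adjusted book income): R$733000
  Exemption: R$114000 − 25% × (R$733000 − R$496000) = R$114000 − R$59250 = R$54750
  Base: R$733000 − R$54750 = R$678250
  R$678250 × 12% = R$81390

General income tax:
  R$19000 × 6% = R$1140
  R$10000 × 12% = R$1200
  R$80000 × 19% = R$15200
  R$278000 × 24% = R$66720
  → R$84260
  Less low-income housing credit R$29000 → R$55260

R$81390 > R$55260, so the shadow minimum tax is the binding amount.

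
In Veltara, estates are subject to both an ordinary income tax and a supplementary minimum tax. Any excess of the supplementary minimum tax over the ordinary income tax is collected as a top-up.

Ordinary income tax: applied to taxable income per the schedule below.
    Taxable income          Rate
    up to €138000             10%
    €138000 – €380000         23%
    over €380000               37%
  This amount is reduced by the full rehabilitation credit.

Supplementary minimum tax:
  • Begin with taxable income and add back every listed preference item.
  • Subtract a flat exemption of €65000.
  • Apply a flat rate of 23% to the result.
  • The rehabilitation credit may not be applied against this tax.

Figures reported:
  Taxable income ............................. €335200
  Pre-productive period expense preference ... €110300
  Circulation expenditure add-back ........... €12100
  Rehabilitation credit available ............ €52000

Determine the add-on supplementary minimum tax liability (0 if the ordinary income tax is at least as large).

€83142

Supplementary minimum tax:
  Adjusted income: €335200 + €110300 + €12100 = €457600
  Less exemption €65000 → base €392600
  €392600 × 23% = €90298

Ordinary income tax:
  €138000 × 10% = €13800
  €197200 × 23% = €45356
  → €59156
  Less rehabilitation credit €52000 → €7156

Excess of supplementary minimum tax over ordinary income tax: €90298 − €7156 = €83142.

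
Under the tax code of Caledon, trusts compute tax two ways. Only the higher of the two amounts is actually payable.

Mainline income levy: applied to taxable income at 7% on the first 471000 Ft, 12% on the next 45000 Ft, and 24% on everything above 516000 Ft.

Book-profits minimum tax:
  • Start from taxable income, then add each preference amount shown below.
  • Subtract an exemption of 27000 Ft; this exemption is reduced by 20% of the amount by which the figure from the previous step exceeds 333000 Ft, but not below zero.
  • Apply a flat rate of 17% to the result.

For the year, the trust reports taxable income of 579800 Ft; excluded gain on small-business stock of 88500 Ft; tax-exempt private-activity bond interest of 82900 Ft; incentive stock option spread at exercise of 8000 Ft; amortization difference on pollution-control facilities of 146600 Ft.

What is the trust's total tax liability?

Mainline income levy:
  471000 Ft × 7% = 32970 Ft
  45000 Ft × 12% = 5400 Ft
  63800 Ft × 24% = 15312 Ft
  → 53682 Ft

Book-profits minimum tax:
  Adjusted income: 579800 Ft + 88500 Ft + 82900 Ft + 8000 Ft + 146600 Ft = 905800 Ft
  Exemption: 20% × (905800 Ft − 333000 Ft) = 114560 Ft ≥ 27000 Ft, so the exemption is fully phased out
  Base: 905800 Ft − 0 Ft = 905800 Ft
  905800 Ft × 17% = 153986 Ft

153986 Ft > 53682 Ft, so the book-profits minimum tax is the binding amount.

153986 Ft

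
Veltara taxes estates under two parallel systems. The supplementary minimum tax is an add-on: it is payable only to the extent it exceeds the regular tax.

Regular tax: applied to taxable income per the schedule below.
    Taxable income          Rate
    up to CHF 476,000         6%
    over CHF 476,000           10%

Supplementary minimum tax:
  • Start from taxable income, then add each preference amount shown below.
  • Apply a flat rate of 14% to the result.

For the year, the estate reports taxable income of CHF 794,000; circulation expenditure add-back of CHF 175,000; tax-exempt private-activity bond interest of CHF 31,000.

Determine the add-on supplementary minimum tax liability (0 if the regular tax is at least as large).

CHF 79,640

Regular tax:
  CHF 476,000 × 6% = CHF 28,560
  CHF 318,000 × 10% = CHF 31,800
  → CHF 60,360

Supplementary minimum tax:
  Adjusted income: CHF 794,000 + CHF 175,000 + CHF 31,000 = CHF 1,000,000
  CHF 1,000,000 × 14% = CHF 140,000

Excess of supplementary minimum tax over regular tax: CHF 140,000 − CHF 60,360 = CHF 79,640.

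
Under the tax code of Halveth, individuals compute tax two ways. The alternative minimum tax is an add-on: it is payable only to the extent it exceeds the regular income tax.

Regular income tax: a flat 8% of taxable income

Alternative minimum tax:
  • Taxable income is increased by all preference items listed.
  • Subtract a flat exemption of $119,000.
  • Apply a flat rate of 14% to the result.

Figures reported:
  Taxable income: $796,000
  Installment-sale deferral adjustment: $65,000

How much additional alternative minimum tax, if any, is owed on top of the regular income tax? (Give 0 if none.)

$40,200

Alternative minimum tax:
  Adjusted income: $796,000 + $65,000 = $861,000
  Less exemption $119,000 → base $742,000
  $742,000 × 14% = $103,880

Regular income tax:
  $796,000 × 8% = $63,680

Excess of alternative minimum tax over regular income tax: $103,880 − $63,680 = $40,200.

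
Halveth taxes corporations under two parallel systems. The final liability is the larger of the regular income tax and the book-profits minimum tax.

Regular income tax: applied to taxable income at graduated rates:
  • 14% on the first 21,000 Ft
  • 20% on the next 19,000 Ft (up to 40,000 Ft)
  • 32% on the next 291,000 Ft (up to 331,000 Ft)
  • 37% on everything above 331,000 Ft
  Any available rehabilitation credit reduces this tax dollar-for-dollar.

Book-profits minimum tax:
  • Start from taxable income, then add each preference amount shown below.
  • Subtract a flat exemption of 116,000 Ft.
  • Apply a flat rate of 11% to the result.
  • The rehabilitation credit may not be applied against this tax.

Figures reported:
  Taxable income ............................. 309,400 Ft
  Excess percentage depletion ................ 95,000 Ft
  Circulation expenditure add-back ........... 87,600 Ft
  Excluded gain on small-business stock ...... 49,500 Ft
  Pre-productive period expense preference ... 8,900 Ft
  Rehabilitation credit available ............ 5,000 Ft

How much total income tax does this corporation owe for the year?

87,948 Ft

Regular income tax:
  21,000 Ft × 14% = 2,940 Ft
  19,000 Ft × 20% = 3,800 Ft
  269,400 Ft × 32% = 86,208 Ft
  → 92,948 Ft
  Less rehabilitation credit 5,000 Ft → 87,948 Ft

Book-profits minimum tax:
  Adjusted income: 309,400 Ft + 95,000 Ft + 87,600 Ft + 49,500 Ft + 8,900 Ft = 550,400 Ft
  Less exemption 116,000 Ft → base 434,400 Ft
  434,400 Ft × 11% = 47,784 Ft

87,948 Ft > 47,784 Ft, so the regular income tax governs.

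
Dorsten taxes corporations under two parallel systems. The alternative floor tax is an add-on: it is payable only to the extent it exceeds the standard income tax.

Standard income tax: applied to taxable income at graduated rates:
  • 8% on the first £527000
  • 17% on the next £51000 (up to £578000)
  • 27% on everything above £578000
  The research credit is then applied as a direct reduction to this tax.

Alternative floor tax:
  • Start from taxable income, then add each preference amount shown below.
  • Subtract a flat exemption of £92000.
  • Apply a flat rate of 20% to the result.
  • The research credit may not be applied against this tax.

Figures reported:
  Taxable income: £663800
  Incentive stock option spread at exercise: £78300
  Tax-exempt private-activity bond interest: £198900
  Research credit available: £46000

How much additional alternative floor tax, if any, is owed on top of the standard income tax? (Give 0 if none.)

£141804

Standard income tax:
  £527000 × 8% = £42160
  £51000 × 17% = £8670
  £85800 × 27% = £23166
  → £73996
  Less research credit £46000 → £27996

Alternative floor tax:
  Adjusted income: £663800 + £78300 + £198900 = £941000
  Less exemption £92000 → base £849000
  £849000 × 20% = £169800

Excess of alternative floor tax over standard income tax: £169800 − £27996 = £141804.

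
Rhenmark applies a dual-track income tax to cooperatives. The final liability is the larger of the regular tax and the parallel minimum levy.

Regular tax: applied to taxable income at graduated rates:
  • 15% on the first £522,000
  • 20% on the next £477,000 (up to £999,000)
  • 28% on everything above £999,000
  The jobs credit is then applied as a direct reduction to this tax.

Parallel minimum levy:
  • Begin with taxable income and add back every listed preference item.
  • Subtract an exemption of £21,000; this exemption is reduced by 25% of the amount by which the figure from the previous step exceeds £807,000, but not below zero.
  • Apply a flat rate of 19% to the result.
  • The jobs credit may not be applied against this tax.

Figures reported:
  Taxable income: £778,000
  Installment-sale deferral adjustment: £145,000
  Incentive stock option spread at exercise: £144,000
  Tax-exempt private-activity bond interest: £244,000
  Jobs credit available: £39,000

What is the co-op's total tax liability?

£249,090

Parallel minimum levy:
  Adjusted income: £778,000 + £145,000 + £144,000 + £244,000 = £1,311,000
  Exemption: 25% × (£1,311,000 − £807,000) = £126,000 ≥ £21,000, so the exemption is fully phased out
  Base: £1,311,000 − £0 = £1,311,000
  £1,311,000 × 19% = £249,090

Regular tax:
  £522,000 × 15% = £78,300
  £256,000 × 20% = £51,200
  → £129,500
  Less jobs credit £39,000 → £90,500

£249,090 > £90,500, so the parallel minimum levy is the binding amount.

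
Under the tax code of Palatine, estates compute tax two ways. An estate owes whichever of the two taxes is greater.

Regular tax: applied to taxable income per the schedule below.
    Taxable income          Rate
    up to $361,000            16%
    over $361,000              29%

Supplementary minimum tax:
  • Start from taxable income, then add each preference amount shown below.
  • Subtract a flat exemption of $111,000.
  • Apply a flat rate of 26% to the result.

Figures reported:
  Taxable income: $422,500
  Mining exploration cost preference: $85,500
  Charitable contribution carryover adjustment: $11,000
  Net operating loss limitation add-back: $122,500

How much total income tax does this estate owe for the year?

Supplementary minimum tax:
  Adjusted income: $422,500 + $85,500 + $11,000 + $122,500 = $641,500
  Less exemption $111,000 → base $530,500
  $530,500 × 26% = $137,930

Regular tax:
  $361,000 × 16% = $57,760
  $61,500 × 29% = $17,835
  → $75,595

$137,930 > $75,595, so the supplementary minimum tax is the binding amount.

$137,930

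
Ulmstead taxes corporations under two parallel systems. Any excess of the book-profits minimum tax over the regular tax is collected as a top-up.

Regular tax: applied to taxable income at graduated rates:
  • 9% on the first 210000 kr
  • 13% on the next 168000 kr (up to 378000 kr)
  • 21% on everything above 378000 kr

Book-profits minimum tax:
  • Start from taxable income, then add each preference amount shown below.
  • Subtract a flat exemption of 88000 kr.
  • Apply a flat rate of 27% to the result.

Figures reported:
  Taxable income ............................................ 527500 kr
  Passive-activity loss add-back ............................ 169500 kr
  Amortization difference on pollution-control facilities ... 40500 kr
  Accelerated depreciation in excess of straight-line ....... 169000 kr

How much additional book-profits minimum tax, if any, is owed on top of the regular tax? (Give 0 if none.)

148860 kr

Regular tax:
  210000 kr × 9% = 18900 kr
  168000 kr × 13% = 21840 kr
  149500 kr × 21% = 31395 kr
  → 72135 kr

Book-profits minimum tax:
  Adjusted income: 527500 kr + 169500 kr + 40500 kr + 169000 kr = 906500 kr
  Less exemption 88000 kr → base 818500 kr
  818500 kr × 27% = 220995 kr

Excess of book-profits minimum tax over regular tax: 220995 kr − 72135 kr = 148860 kr.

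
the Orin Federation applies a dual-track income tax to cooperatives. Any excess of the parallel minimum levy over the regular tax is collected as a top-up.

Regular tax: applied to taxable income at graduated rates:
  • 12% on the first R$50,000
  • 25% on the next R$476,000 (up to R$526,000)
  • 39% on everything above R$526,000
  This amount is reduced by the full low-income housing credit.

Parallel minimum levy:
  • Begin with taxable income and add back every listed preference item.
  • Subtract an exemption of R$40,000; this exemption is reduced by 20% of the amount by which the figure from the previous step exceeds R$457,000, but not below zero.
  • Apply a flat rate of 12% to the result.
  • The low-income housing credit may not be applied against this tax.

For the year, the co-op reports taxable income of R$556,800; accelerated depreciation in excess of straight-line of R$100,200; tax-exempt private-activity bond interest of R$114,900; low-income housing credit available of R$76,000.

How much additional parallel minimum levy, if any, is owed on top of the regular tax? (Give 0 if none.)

R$31,616

Regular tax:
  R$50,000 × 12% = R$6,000
  R$476,000 × 25% = R$119,000
  R$30,800 × 39% = R$12,012
  → R$137,012
  Less low-income housing credit R$76,000 → R$61,012

Parallel minimum levy:
  Adjusted income: R$556,800 + R$100,200 + R$114,900 = R$771,900
  Exemption: 20% × (R$771,900 − R$457,000) = R$62,980 ≥ R$40,000, so the exemption is fully phased out
  Base: R$771,900 − R$0 = R$771,900
  R$771,900 × 12% = R$92,628

Excess of parallel minimum levy over regular tax: R$92,628 − R$61,012 = R$31,616.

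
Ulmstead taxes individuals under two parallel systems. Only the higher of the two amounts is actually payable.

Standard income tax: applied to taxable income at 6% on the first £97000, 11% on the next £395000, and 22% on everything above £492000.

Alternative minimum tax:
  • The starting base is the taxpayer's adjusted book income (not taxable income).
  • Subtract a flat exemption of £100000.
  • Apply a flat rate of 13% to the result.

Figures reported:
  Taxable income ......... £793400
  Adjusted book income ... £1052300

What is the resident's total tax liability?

Alternative minimum tax:
  Base (adjusted book income): £1052300
  Less exemption £100000 → base £952300
  £952300 × 13% = £123799

Standard income tax:
  £97000 × 6% = £5820
  £395000 × 11% = £43450
  £301400 × 22% = £66308
  → £115578

£123799 > £115578, so the alternative minimum tax is the binding amount.

£123799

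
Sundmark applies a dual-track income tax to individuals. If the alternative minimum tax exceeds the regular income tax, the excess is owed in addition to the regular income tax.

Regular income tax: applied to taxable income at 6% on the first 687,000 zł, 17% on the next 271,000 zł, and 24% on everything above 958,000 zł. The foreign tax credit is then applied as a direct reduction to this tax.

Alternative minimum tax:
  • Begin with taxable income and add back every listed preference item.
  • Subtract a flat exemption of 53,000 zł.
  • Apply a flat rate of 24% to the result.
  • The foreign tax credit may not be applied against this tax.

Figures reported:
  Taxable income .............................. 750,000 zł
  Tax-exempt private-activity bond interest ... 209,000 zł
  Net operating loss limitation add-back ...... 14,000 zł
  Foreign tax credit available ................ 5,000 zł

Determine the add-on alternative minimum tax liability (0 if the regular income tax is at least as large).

Alternative minimum tax:
  Adjusted income: 750,000 zł + 209,000 zł + 14,000 zł = 973,000 zł
  Less exemption 53,000 zł → base 920,000 zł
  920,000 zł × 24% = 220,800 zł

Regular income tax:
  687,000 zł × 6% = 41,220 zł
  63,000 zł × 17% = 10,710 zł
  → 51,930 zł
  Less foreign tax credit 5,000 zł → 46,930 zł

Excess of alternative minimum tax over regular income tax: 220,800 zł − 46,930 zł = 173,870 zł.

173,870 zł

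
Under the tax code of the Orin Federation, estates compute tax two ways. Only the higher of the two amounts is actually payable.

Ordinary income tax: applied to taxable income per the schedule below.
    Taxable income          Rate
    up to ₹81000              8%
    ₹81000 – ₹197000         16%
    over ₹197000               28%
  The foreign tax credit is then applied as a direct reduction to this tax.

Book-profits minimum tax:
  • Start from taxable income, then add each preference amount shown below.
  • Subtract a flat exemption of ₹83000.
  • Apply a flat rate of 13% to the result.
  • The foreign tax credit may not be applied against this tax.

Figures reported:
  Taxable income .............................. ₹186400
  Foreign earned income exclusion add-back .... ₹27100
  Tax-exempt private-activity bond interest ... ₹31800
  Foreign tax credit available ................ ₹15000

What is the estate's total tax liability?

Book-profits minimum tax:
  Adjusted income: ₹186400 + ₹27100 + ₹31800 = ₹245300
  Less exemption ₹83000 → base ₹162300
  ₹162300 × 13% = ₹21099

Ordinary income tax:
  ₹81000 × 8% = ₹6480
  ₹105400 × 16% = ₹16864
  → ₹23344
  Less foreign tax credit ₹15000 → ₹8344

₹21099 > ₹8344, so the book-profits minimum tax is the binding amount.

₹21099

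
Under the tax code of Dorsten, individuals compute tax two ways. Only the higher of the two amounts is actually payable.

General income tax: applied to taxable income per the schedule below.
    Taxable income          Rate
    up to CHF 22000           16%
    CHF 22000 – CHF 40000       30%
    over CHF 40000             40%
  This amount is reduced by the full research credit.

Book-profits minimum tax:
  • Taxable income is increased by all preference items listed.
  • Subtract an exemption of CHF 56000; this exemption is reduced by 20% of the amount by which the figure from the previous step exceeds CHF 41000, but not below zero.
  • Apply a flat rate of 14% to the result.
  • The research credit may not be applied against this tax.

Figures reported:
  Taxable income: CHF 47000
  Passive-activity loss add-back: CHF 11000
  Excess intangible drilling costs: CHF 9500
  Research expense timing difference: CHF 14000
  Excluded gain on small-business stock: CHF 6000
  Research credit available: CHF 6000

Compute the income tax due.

General income tax:
  CHF 22000 × 16% = CHF 3520
  CHF 18000 × 30% = CHF 5400
  CHF 7000 × 40% = CHF 2800
  → CHF 11720
  Less research credit CHF 6000 → CHF 5720

Book-profits minimum tax:
  Adjusted income: CHF 47000 + CHF 11000 + CHF 9500 + CHF 14000 + CHF 6000 = CHF 87500
  Exemption: CHF 56000 − 20% × (CHF 87500 − CHF 41000) = CHF 56000 − CHF 9300 = CHF 46700
  Base: CHF 87500 − CHF 46700 = CHF 40800
  CHF 40800 × 14% = CHF 5712

CHF 5720 > CHF 5712, so the general income tax governs.

CHF 5720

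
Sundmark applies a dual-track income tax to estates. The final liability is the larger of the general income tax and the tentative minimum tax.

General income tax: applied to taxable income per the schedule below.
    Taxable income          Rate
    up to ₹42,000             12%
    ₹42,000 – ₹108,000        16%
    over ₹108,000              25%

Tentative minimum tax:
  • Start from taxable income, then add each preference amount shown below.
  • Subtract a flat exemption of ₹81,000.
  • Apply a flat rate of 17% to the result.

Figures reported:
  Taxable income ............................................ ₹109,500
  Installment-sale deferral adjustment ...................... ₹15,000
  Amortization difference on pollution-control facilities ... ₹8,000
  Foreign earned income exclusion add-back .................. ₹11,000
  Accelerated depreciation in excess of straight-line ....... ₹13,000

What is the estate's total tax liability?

₹15,975

General income tax:
  ₹42,000 × 12% = ₹5,040
  ₹66,000 × 16% = ₹10,560
  ₹1,500 × 25% = ₹375
  → ₹15,975

Tentative minimum tax:
  Adjusted income: ₹109,500 + ₹15,000 + ₹8,000 + ₹11,000 + ₹13,000 = ₹156,500
  Less exemption ₹81,000 → base ₹75,500
  ₹75,500 × 17% = ₹12,835

₹15,975 > ₹12,835, so the general income tax governs.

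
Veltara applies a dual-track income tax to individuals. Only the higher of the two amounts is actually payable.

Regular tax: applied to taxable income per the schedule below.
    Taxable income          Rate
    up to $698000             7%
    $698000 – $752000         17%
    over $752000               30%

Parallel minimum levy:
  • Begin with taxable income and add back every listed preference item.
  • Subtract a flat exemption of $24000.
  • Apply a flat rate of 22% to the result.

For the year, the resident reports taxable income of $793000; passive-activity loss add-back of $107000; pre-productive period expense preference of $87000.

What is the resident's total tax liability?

$211860

Regular tax:
  $698000 × 7% = $48860
  $54000 × 17% = $9180
  $41000 × 30% = $12300
  → $70340

Parallel minimum levy:
  Adjusted income: $793000 + $107000 + $87000 = $987000
  Less exemption $24000 → base $963000
  $963000 × 22% = $211860

$211860 > $70340, so the parallel minimum levy is the binding amount.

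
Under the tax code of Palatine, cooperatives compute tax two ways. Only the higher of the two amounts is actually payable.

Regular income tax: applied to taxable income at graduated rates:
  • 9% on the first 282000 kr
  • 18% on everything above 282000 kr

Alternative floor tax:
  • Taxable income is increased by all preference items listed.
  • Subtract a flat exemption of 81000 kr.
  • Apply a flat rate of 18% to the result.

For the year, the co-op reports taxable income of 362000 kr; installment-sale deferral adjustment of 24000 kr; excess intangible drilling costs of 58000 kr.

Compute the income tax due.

65340 kr

Alternative floor tax:
  Adjusted income: 362000 kr + 24000 kr + 58000 kr = 444000 kr
  Less exemption 81000 kr → base 363000 kr
  363000 kr × 18% = 65340 kr

Regular income tax:
  282000 kr × 9% = 25380 kr
  80000 kr × 18% = 14400 kr
  → 39780 kr

65340 kr > 39780 kr, so the alternative floor tax is the binding amount.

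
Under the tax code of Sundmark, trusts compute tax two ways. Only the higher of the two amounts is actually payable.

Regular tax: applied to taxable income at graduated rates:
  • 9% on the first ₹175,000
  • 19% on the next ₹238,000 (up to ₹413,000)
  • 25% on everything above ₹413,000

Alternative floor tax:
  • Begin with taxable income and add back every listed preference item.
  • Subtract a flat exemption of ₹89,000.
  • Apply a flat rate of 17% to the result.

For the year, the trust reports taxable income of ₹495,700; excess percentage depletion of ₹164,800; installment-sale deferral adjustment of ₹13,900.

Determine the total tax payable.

₹99,518

Regular tax:
  ₹175,000 × 9% = ₹15,750
  ₹238,000 × 19% = ₹45,220
  ₹82,700 × 25% = ₹20,675
  → ₹81,645

Alternative floor tax:
  Adjusted income: ₹495,700 + ₹164,800 + ₹13,900 = ₹674,400
  Less exemption ₹89,000 → base ₹585,400
  ₹585,400 × 17% = ₹99,518

₹99,518 > ₹81,645, so the alternative floor tax is the binding amount.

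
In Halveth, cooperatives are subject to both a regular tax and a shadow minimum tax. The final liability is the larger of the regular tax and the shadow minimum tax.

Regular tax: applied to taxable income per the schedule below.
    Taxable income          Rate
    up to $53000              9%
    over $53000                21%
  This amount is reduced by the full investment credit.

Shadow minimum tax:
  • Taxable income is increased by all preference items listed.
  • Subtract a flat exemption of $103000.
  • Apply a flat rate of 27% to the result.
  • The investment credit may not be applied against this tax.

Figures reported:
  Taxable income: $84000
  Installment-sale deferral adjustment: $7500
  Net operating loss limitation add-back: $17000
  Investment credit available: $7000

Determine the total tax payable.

$4280

Regular tax:
  $53000 × 9% = $4770
  $31000 × 21% = $6510
  → $11280
  Less investment credit $7000 → $4280

Shadow minimum tax:
  Adjusted income: $84000 + $7500 + $17000 = $108500
  Less exemption $103000 → base $5500
  $5500 × 27% = $1485

$4280 > $1485, so the regular tax governs.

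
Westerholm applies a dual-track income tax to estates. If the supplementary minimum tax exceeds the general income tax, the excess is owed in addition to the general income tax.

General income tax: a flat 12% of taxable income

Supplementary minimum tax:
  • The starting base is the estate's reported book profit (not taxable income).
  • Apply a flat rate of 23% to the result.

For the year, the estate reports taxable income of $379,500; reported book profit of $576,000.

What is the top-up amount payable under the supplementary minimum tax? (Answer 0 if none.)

$86,940

Supplementary minimum tax:
  Base (reported book profit): $576,000
  $576,000 × 23% = $132,480

General income tax:
  $379,500 × 12% = $45,540

Excess of supplementary minimum tax over general income tax: $132,480 − $45,540 = $86,940.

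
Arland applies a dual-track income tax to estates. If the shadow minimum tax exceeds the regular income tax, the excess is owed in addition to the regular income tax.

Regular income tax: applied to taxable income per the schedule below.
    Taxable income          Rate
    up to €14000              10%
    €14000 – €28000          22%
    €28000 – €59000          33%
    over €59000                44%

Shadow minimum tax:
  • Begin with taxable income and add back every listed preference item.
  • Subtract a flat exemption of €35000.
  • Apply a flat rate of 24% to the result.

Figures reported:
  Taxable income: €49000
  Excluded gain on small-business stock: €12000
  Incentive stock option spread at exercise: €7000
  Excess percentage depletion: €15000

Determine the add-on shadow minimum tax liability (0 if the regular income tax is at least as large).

Shadow minimum tax:
  Adjusted income: €49000 + €12000 + €7000 + €15000 = €83000
  Less exemption €35000 → base €48000
  €48000 × 24% = €11520

Regular income tax:
  €14000 × 10% = €1400
  €14000 × 22% = €3080
  €21000 × 33% = €6930
  → €11410

Excess of shadow minimum tax over regular income tax: €11520 − €11410 = €110.

€110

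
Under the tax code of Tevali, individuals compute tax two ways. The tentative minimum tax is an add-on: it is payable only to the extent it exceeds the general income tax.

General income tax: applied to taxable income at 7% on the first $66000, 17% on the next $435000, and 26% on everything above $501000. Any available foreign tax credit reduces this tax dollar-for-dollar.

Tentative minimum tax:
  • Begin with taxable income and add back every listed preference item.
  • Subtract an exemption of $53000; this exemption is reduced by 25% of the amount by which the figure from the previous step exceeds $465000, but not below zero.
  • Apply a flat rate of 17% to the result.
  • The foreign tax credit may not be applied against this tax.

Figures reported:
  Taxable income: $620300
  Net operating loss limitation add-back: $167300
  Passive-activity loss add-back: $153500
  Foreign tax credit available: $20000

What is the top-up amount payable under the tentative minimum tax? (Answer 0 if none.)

General income tax:
  $66000 × 7% = $4620
  $435000 × 17% = $73950
  $119300 × 26% = $31018
  → $109588
  Less foreign tax credit $20000 → $89588

Tentative minimum tax:
  Adjusted income: $620300 + $167300 + $153500 = $941100
  Exemption: 25% × ($941100 − $465000) = $119025 ≥ $53000, so the exemption is fully phased out
  Base: $941100 − $0 = $941100
  $941100 × 17% = $159987

Excess of tentative minimum tax over general income tax: $159987 − $89588 = $70399.

$70399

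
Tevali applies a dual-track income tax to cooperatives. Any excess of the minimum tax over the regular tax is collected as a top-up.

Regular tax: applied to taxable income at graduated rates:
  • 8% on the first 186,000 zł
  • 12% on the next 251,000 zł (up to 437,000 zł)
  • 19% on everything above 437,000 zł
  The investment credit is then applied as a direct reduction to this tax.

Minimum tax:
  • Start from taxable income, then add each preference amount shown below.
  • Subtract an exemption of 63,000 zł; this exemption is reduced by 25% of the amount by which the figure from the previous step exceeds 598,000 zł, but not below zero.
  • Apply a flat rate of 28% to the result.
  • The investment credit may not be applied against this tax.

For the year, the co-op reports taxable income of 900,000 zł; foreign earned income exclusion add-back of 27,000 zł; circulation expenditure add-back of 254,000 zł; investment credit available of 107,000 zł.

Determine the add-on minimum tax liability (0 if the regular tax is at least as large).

304,710 zł

Minimum tax:
  Adjusted income: 900,000 zł + 27,000 zł + 254,000 zł = 1,181,000 zł
  Exemption: 25% × (1,181,000 zł − 598,000 zł) = 145,750 zł ≥ 63,000 zł, so the exemption is fully phased out
  Base: 1,181,000 zł − 0 zł = 1,181,000 zł
  1,181,000 zł × 28% = 330,680 zł

Regular tax:
  186,000 zł × 8% = 14,880 zł
  251,000 zł × 12% = 30,120 zł
  463,000 zł × 19% = 87,970 zł
  → 132,970 zł
  Less investment credit 107,000 zł → 25,970 zł

Excess of minimum tax over regular tax: 330,680 zł − 25,970 zł = 304,710 zł.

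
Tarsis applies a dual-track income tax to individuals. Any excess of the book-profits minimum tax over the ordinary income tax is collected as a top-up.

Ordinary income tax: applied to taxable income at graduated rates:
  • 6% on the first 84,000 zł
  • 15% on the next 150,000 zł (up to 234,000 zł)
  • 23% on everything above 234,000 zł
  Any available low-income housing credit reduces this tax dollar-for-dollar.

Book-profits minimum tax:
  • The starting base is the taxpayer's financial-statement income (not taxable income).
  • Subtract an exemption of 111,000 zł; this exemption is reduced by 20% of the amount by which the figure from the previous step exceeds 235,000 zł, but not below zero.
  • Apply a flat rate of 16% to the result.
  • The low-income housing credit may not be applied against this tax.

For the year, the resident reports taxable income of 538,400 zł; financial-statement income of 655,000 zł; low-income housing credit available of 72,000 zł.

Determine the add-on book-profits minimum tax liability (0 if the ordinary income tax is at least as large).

Ordinary income tax:
  84,000 zł × 6% = 5,040 zł
  150,000 zł × 15% = 22,500 zł
  304,400 zł × 23% = 70,012 zł
  → 97,552 zł
  Less low-income housing credit 72,000 zł → 25,552 zł

Book-profits minimum tax:
  Base (financial-statement income): 655,000 zł
  Exemption: 111,000 zł − 20% × (655,000 zł − 235,000 zł) = 111,000 zł − 84,000 zł = 27,000 zł
  Base: 655,000 zł − 27,000 zł = 628,000 zł
  628,000 zł × 16% = 100,480 zł

Excess of book-profits minimum tax over ordinary income tax: 100,480 zł − 25,552 zł = 74,928 zł.

74,928 zł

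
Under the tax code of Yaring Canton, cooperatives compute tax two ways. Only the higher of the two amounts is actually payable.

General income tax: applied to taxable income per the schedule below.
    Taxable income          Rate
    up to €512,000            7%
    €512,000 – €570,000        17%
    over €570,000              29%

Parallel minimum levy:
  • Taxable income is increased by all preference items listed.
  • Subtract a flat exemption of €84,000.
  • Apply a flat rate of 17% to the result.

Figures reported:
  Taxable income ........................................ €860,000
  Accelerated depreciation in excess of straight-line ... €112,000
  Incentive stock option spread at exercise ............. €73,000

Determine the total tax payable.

€163,370

General income tax:
  €512,000 × 7% = €35,840
  €58,000 × 17% = €9,860
  €290,000 × 29% = €84,100
  → €129,800

Parallel minimum levy:
  Adjusted income: €860,000 + €112,000 + €73,000 = €1,045,000
  Less exemption €84,000 → base €961,000
  €961,000 × 17% = €163,370

€163,370 > €129,800, so the parallel minimum levy is the binding amount.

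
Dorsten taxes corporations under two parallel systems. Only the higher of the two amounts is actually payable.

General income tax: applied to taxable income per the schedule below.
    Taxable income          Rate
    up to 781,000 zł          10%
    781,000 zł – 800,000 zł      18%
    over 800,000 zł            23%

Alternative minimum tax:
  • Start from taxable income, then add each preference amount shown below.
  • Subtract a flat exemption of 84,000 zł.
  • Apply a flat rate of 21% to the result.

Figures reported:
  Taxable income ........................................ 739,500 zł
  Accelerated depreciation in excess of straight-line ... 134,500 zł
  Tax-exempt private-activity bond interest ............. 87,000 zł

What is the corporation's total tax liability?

184,170 zł

General income tax:
  739,500 zł × 10% = 73,950 zł

Alternative minimum tax:
  Adjusted income: 739,500 zł + 134,500 zł + 87,000 zł = 961,000 zł
  Less exemption 84,000 zł → base 877,000 zł
  877,000 zł × 21% = 184,170 zł

184,170 zł > 73,950 zł, so the alternative minimum tax is the binding amount.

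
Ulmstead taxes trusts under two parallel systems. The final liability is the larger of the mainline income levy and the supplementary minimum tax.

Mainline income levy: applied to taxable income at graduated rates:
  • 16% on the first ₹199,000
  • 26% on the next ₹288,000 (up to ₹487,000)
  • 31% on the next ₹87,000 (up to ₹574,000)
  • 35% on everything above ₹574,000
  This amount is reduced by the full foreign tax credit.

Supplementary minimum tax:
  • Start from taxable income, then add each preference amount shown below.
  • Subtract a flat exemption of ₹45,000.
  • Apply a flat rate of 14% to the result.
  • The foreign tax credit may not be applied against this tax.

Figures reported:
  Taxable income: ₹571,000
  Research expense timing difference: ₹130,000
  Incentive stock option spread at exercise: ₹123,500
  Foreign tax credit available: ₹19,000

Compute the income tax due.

Mainline income levy:
  ₹199,000 × 16% = ₹31,840
  ₹288,000 × 26% = ₹74,880
  ₹84,000 × 31% = ₹26,040
  → ₹132,760
  Less foreign tax credit ₹19,000 → ₹113,760

Supplementary minimum tax:
  Adjusted income: ₹571,000 + ₹130,000 + ₹123,500 = ₹824,500
  Less exemption ₹45,000 → base ₹779,500
  ₹779,500 × 14% = ₹109,130

₹113,760 > ₹109,130, so the mainline income levy governs.

₹113,760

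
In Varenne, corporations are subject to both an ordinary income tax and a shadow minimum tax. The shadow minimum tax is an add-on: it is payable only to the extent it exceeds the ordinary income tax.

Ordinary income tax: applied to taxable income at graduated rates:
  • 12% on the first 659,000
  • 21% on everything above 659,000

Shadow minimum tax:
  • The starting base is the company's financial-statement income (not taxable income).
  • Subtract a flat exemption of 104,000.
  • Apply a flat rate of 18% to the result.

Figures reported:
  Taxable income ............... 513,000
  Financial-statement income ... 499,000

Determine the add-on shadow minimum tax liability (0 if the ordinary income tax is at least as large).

Shadow minimum tax:
  Base (financial-statement income): 499,000
  Less exemption 104,000 → base 395,000
  395,000 × 18% = 71,100

Ordinary income tax:
  513,000 × 12% = 61,560

Excess of shadow minimum tax over ordinary income tax: 71,100 − 61,560 = 9,540.

9,540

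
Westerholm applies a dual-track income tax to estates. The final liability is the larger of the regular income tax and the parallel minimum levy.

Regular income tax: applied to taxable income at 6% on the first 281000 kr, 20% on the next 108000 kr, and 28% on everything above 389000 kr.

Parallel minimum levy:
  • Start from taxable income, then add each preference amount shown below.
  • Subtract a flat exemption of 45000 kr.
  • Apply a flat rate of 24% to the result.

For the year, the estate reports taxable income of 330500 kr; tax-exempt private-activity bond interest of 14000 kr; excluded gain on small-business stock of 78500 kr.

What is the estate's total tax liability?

90720 kr

Regular income tax:
  281000 kr × 6% = 16860 kr
  49500 kr × 20% = 9900 kr
  → 26760 kr

Parallel minimum levy:
  Adjusted income: 330500 kr + 14000 kr + 78500 kr = 423000 kr
  Less exemption 45000 kr → base 378000 kr
  378000 kr × 24% = 90720 kr

90720 kr > 26760 kr, so the parallel minimum levy is the binding amount.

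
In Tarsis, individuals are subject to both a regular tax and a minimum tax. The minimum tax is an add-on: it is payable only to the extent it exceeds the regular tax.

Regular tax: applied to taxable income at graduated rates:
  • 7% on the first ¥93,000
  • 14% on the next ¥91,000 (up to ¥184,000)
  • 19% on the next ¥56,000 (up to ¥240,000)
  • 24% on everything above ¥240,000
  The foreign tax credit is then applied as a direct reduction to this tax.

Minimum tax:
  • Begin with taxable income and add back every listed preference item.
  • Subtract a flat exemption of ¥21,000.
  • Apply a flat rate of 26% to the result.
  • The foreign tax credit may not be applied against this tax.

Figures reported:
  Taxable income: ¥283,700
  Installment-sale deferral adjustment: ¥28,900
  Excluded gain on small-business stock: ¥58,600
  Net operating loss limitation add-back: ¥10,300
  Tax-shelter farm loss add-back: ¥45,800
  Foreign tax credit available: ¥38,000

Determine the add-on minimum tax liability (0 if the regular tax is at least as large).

Minimum tax:
  Adjusted income: ¥283,700 + ¥28,900 + ¥58,600 + ¥10,300 + ¥45,800 = ¥427,300
  Less exemption ¥21,000 → base ¥406,300
  ¥406,300 × 26% = ¥105,638

Regular tax:
  ¥93,000 × 7% = ¥6,510
  ¥91,000 × 14% = ¥12,740
  ¥56,000 × 19% = ¥10,640
  ¥43,700 × 24% = ¥10,488
  → ¥40,378
  Less foreign tax credit ¥38,000 → ¥2,378

Excess of minimum tax over regular tax: ¥105,638 − ¥2,378 = ¥103,260.

¥103,260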